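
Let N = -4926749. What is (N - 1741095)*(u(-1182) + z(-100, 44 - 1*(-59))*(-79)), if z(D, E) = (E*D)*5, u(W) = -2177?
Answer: -27113607417612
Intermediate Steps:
z(D, E) = 5*D*E (z(D, E) = (D*E)*5 = 5*D*E)
(N - 1741095)*(u(-1182) + z(-100, 44 - 1*(-59))*(-79)) = (-4926749 - 1741095)*(-2177 + (5*(-100)*(44 - 1*(-59)))*(-79)) = -6667844*(-2177 + (5*(-100)*(44 + 59))*(-79)) = -6667844*(-2177 + (5*(-100)*103)*(-79)) = -6667844*(-2177 - 51500*(-79)) = -6667844*(-2177 + 4068500) = -6667844*4066323 = -27113607417612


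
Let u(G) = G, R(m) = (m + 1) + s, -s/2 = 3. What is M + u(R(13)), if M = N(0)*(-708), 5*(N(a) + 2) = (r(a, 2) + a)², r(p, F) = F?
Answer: 4288/5 ≈ 857.60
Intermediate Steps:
s = -6 (s = -2*3 = -6)
R(m) = -5 + m (R(m) = (m + 1) - 6 = (1 + m) - 6 = -5 + m)
N(a) = -2 + (2 + a)²/5
M = 4248/5 (M = (-2 + (2 + 0)²/5)*(-708) = (-2 + (⅕)*2²)*(-708) = (-2 + (⅕)*4)*(-708) = (-2 + ⅘)*(-708) = -6/5*(-708) = 4248/5 ≈ 849.60)
M + u(R(13)) = 4248/5 + (-5 + 13) = 4248/5 + 8 = 4288/5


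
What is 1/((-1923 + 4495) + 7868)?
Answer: 1/10440 ≈ 9.5785e-5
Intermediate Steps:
1/((-1923 + 4495) + 7868) = 1/(2572 + 7868) = 1/10440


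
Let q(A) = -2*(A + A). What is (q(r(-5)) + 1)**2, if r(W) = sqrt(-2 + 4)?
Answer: 33 - 8*sqrt(2) ≈ 21.686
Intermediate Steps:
r(W) = sqrt(2)
q(A) = -4*A
(q(r(-5)) + 1)**2 = (-4*sqrt(2) + 1)**2 = (1 - 4*sqrt(2))**2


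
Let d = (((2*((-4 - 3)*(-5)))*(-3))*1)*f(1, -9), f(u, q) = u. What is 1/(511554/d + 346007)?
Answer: 35/12024986 ≈ 2.9106e-6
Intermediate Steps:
d = -210 (d = (((2*((-4 - 3)*(-5)))*(-3))*1)*1 = (((2*(-7*(-5)))*(-3))*1)*1 = (((2*35)*(-3))*1)*1 = ((70*(-3))*1)*1 = -210*1*1 = -210*1 = -210)
1/(511554/d + 346007) = 1/(511554/(-210) + 346007) = 1/(511554*(-1/210) + 346007) = 1/(-85259/35 + 346007) = 1/(12024986/35) = 35/12024986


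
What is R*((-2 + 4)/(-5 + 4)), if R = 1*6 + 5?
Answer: -22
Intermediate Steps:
R = 11 (R = 6 + 5 = 11)
R*((-2 + 4)/(-5 + 4)) = 11*((-2 + 4)/(-5 + 4)) = 11*(2/(-1)) = 11*(2*(-1)) = 11*(-2) = -22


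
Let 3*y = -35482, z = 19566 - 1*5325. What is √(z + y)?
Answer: √21723/3 ≈ 49.129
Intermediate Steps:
z = 14241 (z = 19566 - 5325 = 14241)
y = -35482/3 (y = (⅓)*(-35482) = -35482/3 ≈ -11827.)
√(z + y) = √(14241 - 35482/3) = √(7241/3) = √21723/3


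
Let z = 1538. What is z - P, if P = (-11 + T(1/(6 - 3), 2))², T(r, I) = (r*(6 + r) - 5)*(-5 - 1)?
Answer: 13481/9 ≈ 1497.9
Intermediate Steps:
T(r, I) = 30 - 6*r*(6 + r) (T(r, I) = (-5 + r*(6 + r))*(-6) = 30 - 6*r*(6 + r))
P = 361/9 (P = (-11 + (30 - 36/(6 - 3) - 6/(6 - 3)²))² = (-11 + (30 - 36/3 - 6*(1/3)²))² = (-11 + (30 - 36*⅓ - 6*(⅓)²))² = (-11 + (30 - 12 - 6*⅑))² = (-11 + (30 - 12 - ⅔))² = (-11 + 52/3)² = (19/3)² = 361/9 ≈ 40.111)
z - P = 1538 - 1*361/9 = 1538 - 361/9 = 13481/9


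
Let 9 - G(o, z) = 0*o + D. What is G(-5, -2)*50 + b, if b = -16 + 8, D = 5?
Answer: 192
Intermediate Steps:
G(o, z) = 4 (G(o, z) = 9 - (0*o + 5) = 9 - (0 + 5) = 9 - 1*5 = 9 - 5 = 4)
b = -8
G(-5, -2)*50 + b = 4*50 - 8 = 200 - 8 = 192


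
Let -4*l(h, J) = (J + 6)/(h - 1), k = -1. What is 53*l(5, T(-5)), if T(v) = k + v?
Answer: 0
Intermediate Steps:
T(v) = -1 + v
l(h, J) = -(6 + J)/(4*(-1 + h)) (l(h, J) = -(J + 6)/(4*(h - 1)) = -(6 + J)/(4*(-1 + h)))
53*l(5, T(-5)) = 53*((-6 - (-1 - 5))/(4*(-1 + 5))) = 53*((¼)*(-6 - 1*(-6))/4) = 53*((¼)*(¼)*(-6 + 6)) = 53*((¼)*(¼)*0) = 53*0 = 0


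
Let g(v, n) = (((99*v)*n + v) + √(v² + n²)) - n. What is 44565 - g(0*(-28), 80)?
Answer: 44565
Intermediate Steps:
g(v, n) = v + √(n² + v²) - n + 99*n*v (g(v, n) = ((99*n*v + v) + √(n² + v²)) - n = ((v + 99*n*v) + √(n² + v²)) - n = (v + √(n² + v²) + 99*n*v) - n = v + √(n² + v²) - n + 99*n*v)
44565 - g(0*(-28), 80) = 44565 - (0*(-28) + √(80² + (0*(-28))²) - 1*80 + 99*80*(0*(-28))) = 44565 - (0 + √(6400 + 0²) - 80 + 99*80*0) = 44565 - (0 + √(6400 + 0) - 80 + 0) = 44565 - (0 + √6400 - 80 + 0) = 44565 - (0 + 80 - 80 + 0) = 44565 - 1*0 = 44565 + 0 = 44565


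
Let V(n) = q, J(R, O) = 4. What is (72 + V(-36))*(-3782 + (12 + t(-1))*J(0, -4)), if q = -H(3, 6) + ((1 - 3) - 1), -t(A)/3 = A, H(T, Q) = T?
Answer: -245652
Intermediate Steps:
t(A) = -3*A
q = -6 (q = -1*3 + ((1 - 3) - 1) = -3 + (-2 - 1) = -3 - 3 = -6)
V(n) = -6
(72 + V(-36))*(-3782 + (12 + t(-1))*J(0, -4)) = (72 - 6)*(-3782 + (12 - 3*(-1))*4) = 66*(-3782 + (12 + 3)*4) = 66*(-3782 + 15*4) = 66*(-3782 + 60) = 66*(-3722) = -245652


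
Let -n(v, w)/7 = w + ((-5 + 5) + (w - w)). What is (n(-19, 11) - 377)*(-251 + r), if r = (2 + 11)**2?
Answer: 37228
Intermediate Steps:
n(v, w) = -7*w (n(v, w) = -7*(w + ((-5 + 5) + (w - w))) = -7*(w + (0 + 0)) = -7*(w + 0) = -7*w)
r = 169 (r = 13**2 = 169)
(n(-19, 11) - 377)*(-251 + r) = (-7*11 - 377)*(-251 + 169) = (-77 - 377)*(-82) = -454*(-82) = 37228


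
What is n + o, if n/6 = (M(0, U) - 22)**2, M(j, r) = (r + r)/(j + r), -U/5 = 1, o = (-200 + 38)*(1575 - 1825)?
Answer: 42900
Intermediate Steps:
o = 40500 (o = -162*(-250) = 40500)
U = -5 (U = -5*1 = -5)
M(j, r) = 2*r/(j + r) (M(j, r) = (2*r)/(j + r) = 2*r/(j + r))
n = 2400 (n = 6*(2*(-5)/(0 - 5) - 22)**2 = 6*(2*(-5)/(-5) - 22)**2 = 6*(2*(-5)*(-1/5) - 22)**2 = 6*(2 - 22)**2 = 6*(-20)**2 = 6*400 = 2400)
n + o = 2400 + 40500 = 42900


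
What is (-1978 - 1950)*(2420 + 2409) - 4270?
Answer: -18972582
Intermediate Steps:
(-1978 - 1950)*(2420 + 2409) - 4270 = -3928*4829 - 4270 = -18968312 - 4270 = -18972582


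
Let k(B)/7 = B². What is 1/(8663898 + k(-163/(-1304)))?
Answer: 64/554489479 ≈ 1.1542e-7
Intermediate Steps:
k(B) = 7*B²
1/(8663898 + k(-163/(-1304))) = 1/(8663898 + 7*(-163/(-1304))²) = 1/(8663898 + 7*(-163*(-1/1304))²) = 1/(8663898 + 7*(⅛)²) = 1/(8663898 + 7*(1/64)) = 1/(8663898 + 7/64) = 1/(554489479/64) = 64/554489479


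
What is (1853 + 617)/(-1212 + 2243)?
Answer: 2470/1031 ≈ 2.3957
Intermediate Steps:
(1853 + 617)/(-1212 + 2243) = 2470/1031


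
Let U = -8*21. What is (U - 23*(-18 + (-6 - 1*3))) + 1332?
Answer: 1785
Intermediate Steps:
U = -168
(U - 23*(-18 + (-6 - 1*3))) + 1332 = (-168 - 23*(-18 + (-6 - 1*3))) + 1332 = (-168 - 23*(-18 + (-6 - 3))) + 1332 = (-168 - 23*(-18 - 9)) + 1332 = (-168 - 23*(-27)) + 1332 = (-168 + 621) + 1332 = 453 + 1332 = 1785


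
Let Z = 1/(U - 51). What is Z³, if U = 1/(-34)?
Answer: -39304/5222740375 ≈ -7.5256e-6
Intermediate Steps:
U = -1/34 ≈ -0.029412
Z = -34/1735 (Z = 1/(-1/34 - 51) = 1/(-1735/34) = -34/1735 ≈ -0.019597)
Z³ = (-34/1735)³ = -39304/5222740375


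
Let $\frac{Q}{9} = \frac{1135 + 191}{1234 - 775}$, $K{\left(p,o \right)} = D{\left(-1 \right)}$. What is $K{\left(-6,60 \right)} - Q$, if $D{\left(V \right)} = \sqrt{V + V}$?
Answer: $-26 + i \sqrt{2} \approx -26.0 + 1.4142 i$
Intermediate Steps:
$D{\left(V \right)} = \sqrt{2} \sqrt{V}$ ($D{\left(V \right)} = \sqrt{2 V} = \sqrt{2} \sqrt{V}$)
$K{\left(p,o \right)} = i \sqrt{2}$ ($K{\left(p,o \right)} = \sqrt{2} \sqrt{-1} = \sqrt{2} i = i \sqrt{2}$)
$Q = 26$ ($Q = 9 \frac{1135 + 191}{1234 - 775} = 9 \cdot \frac{1326}{459} = 9 \cdot 1326 \cdot \frac{1}{459} = 9 \cdot \frac{26}{9} = 26$)
$K{\left(-6,60 \right)} - Q = i \sqrt{2} - 26 = -26 + i \sqrt{2}$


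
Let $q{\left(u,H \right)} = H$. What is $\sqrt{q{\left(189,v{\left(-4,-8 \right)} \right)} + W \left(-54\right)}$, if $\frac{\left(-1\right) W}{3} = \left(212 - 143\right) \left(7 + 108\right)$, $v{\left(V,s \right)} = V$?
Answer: $7 \sqrt{26234} \approx 1133.8$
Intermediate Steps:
$W = -23805$ ($W = - 3 \left(212 - 143\right) \left(7 + 108\right) = - 3 \cdot 69 \cdot 115 = \left(-3\right) 7935 = -23805$)
$\sqrt{q{\left(189,v{\left(-4,-8 \right)} \right)} + W \left(-54\right)} = \sqrt{-4 - -1285470} = \sqrt{-4 + 1285470} = \sqrt{1285466} = 7 \sqrt{26234}$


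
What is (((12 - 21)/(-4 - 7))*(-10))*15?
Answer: -1350/11 ≈ -122.73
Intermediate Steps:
(((12 - 21)/(-4 - 7))*(-10))*15 = (-9/(-11)*(-10))*15 = (-9*(-1/11)*(-10))*15 = ((9/11)*(-10))*15 = -90/11*15 = -1350/11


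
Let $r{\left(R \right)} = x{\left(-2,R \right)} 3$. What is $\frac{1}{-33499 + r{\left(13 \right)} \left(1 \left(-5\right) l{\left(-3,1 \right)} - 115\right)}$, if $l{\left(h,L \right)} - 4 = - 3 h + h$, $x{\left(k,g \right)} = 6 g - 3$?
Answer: $- \frac{1}{70624} \approx -1.4159 \cdot 10^{-5}$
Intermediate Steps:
$x{\left(k,g \right)} = -3 + 6 g$
$r{\left(R \right)} = -9 + 18 R$ ($r{\left(R \right)} = \left(-3 + 6 R\right) 3 = -9 + 18 R$)
$l{\left(h,L \right)} = 4 - 2 h$ ($l{\left(h,L \right)} = 4 + \left(- 3 h + h\right) = 4 - 2 h$)
$\frac{1}{-33499 + r{\left(13 \right)} \left(1 \left(-5\right) l{\left(-3,1 \right)} - 115\right)} = \frac{1}{-33499 + \left(-9 + 18 \cdot 13\right) \left(1 \left(-5\right) \left(4 - -6\right) - 115\right)} = \frac{1}{-33499 + \left(-9 + 234\right) \left(- 5 \left(4 + 6\right) - 115\right)} = \frac{1}{-33499 + 225 \left(\left(-5\right) 10 - 115\right)} = \frac{1}{-33499 + 225 \left(-50 - 115\right)} = \frac{1}{-33499 + 225 \left(-165\right)} = \frac{1}{-33499 - 37125} = \frac{1}{-70624} = - \frac{1}{70624}$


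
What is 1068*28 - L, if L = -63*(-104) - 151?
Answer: 23503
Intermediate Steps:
L = 6401 (L = 6552 - 151 = 6401)
1068*28 - L = 1068*28 - 1*6401 = 29904 - 6401 = 23503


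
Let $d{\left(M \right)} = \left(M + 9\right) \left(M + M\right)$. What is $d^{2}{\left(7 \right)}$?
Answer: $50176$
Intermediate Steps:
$d{\left(M \right)} = 2 M \left(9 + M\right)$ ($d{\left(M \right)} = \left(9 + M\right) 2 M = 2 M \left(9 + M\right)$)
$d^{2}{\left(7 \right)} = \left(2 \cdot 7 \left(9 + 7\right)\right)^{2} = \left(2 \cdot 7 \cdot 16\right)^{2} = 224^{2} = 50176$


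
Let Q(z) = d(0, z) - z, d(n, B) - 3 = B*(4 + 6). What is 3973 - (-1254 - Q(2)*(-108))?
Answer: 2959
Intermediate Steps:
d(n, B) = 3 + 10*B (d(n, B) = 3 + B*(4 + 6) = 3 + B*10 = 3 + 10*B)
Q(z) = 3 + 9*z (Q(z) = (3 + 10*z) - z = 3 + 9*z)
3973 - (-1254 - Q(2)*(-108)) = 3973 - (-1254 - (3 + 9*2)*(-108)) = 3973 - (-1254 - (3 + 18)*(-108)) = 3973 - (-1254 - 21*(-108)) = 3973 - (-1254 - 1*(-2268)) = 3973 - (-1254 + 2268) = 3973 - 1*1014 = 3973 - 1014 = 2959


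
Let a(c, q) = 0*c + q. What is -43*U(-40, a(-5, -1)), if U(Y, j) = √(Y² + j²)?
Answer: -43*√1601 ≈ -1720.5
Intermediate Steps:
a(c, q) = q (a(c, q) = 0 + q = q)
-43*U(-40, a(-5, -1)) = -43*√((-40)² + (-1)²) = -43*√(1600 + 1) = -43*√1601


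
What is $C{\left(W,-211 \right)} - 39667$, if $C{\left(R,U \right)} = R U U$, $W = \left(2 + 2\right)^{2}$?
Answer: $672669$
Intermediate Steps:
$W = 16$ ($W = 4^{2} = 16$)
$C{\left(R,U \right)} = R U^{2}$
$C{\left(W,-211 \right)} - 39667 = 16 \left(-211\right)^{2} - 39667 = 16 \cdot 44521 - 39667 = 712336 - 39667 = 672669$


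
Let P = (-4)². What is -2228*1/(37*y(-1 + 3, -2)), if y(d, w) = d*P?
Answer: -557/296 ≈ -1.8818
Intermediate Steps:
P = 16
y(d, w) = 16*d (y(d, w) = d*16 = 16*d)
-2228*1/(37*y(-1 + 3, -2)) = -2228*1/(592*(-1 + 3)) = -2228/((16*2)*37) = -2228/(32*37) = -2228/1184 = -2228*1/1184 = -557/296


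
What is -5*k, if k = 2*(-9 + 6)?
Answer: 30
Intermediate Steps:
k = -6 (k = 2*(-3) = -6)
-5*k = -5*(-6) = 30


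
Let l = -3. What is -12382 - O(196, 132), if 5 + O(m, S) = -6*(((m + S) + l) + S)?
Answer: -9635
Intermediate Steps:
O(m, S) = 13 - 12*S - 6*m (O(m, S) = -5 - 6*(((m + S) - 3) + S) = -5 - 6*(((S + m) - 3) + S) = -5 - 6*((-3 + S + m) + S) = -5 - 6*(-3 + m + 2*S) = -5 + (18 - 12*S - 6*m) = 13 - 12*S - 6*m)
-12382 - O(196, 132) = -12382 - (13 - 12*132 - 6*196) = -12382 - (13 - 1584 - 1176) = -12382 - 1*(-2747) = -12382 + 2747 = -9635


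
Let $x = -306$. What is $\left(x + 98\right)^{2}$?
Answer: $43264$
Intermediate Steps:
$\left(x + 98\right)^{2} = \left(-306 + 98\right)^{2} = \left(-208\right)^{2} = 43264$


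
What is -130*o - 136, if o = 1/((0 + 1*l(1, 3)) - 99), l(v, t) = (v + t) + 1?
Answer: -6327/47 ≈ -134.62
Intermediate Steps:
l(v, t) = 1 + t + v (l(v, t) = (t + v) + 1 = 1 + t + v)
o = -1/94 (o = 1/((0 + 1*(1 + 3 + 1)) - 99) = 1/((0 + 1*5) - 99) = 1/((0 + 5) - 99) = 1/(5 - 99) = 1/(-94) = -1/94 ≈ -0.010638)
-130*o - 136 = -130*(-1/94) - 136 = 65/47 - 136 = -6327/47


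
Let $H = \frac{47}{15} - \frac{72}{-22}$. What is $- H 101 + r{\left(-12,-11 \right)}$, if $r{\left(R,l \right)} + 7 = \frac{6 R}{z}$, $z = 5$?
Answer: $- \frac{110288}{165} \approx -668.41$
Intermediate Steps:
$r{\left(R,l \right)} = -7 + \frac{6 R}{5}$
$H = \frac{1057}{165}$ ($H = 47 \cdot \frac{1}{15} - - \frac{36}{11} = \frac{47}{15} + \frac{36}{11} = \frac{1057}{165} \approx 6.4061$)
$- H 101 + r{\left(-12,-11 \right)} = \left(-1\right) \frac{1057}{165} \cdot 101 + \left(-7 + \frac{6}{5} \left(-12\right)\right) = \left(- \frac{1057}{165}\right) 101 - \frac{107}{5} = - \frac{106757}{165} - \frac{107}{5} = - \frac{110288}{165}$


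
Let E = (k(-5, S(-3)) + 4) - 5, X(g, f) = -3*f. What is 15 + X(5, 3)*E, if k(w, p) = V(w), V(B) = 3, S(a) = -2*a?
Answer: -3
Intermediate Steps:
k(w, p) = 3
E = 2 (E = (3 + 4) - 5 = 7 - 5 = 2)
15 + X(5, 3)*E = 15 - 3*3*2 = 15 - 9*2 = 15 - 18 = -3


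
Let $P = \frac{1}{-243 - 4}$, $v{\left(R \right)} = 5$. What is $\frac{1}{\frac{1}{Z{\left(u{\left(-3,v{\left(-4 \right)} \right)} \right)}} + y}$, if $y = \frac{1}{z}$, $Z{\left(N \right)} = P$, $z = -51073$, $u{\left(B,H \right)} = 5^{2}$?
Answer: $- \frac{51073}{12615032} \approx -0.0040486$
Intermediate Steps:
$u{\left(B,H \right)} = 25$
$P = - \frac{1}{247}$ ($P = \frac{1}{-247} = - \frac{1}{247} \approx -0.0040486$)
$Z{\left(N \right)} = - \frac{1}{247}$
$y = - \frac{1}{51073}$ ($y = \frac{1}{-51073} = - \frac{1}{51073} \approx -1.958 \cdot 10^{-5}$)
$\frac{1}{\frac{1}{Z{\left(u{\left(-3,v{\left(-4 \right)} \right)} \right)}} + y} = \frac{1}{\frac{1}{- \frac{1}{247}} - \frac{1}{51073}} = \frac{1}{-247 - \frac{1}{51073}} = \frac{1}{- \frac{12615032}{51073}} = - \frac{51073}{12615032}$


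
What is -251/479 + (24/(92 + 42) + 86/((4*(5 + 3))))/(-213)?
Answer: -58784303/109372944 ≈ -0.53747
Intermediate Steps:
-251/479 + (24/(92 + 42) + 86/((4*(5 + 3))))/(-213) = -251*1/479 + (24/134 + 86/((4*8)))*(-1/213) = -251/479 + (24*(1/134) + 86/32)*(-1/213) = -251/479 + (12/67 + 86*(1/32))*(-1/213) = -251/479 + (12/67 + 43/16)*(-1/213) = -251/479 + (3073/1072)*(-1/213) = -251/479 - 3073/228336 = -58784303/109372944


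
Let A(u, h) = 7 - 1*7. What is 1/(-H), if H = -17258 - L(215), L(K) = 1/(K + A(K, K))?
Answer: 215/3710471 ≈ 5.7944e-5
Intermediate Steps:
A(u, h) = 0 (A(u, h) = 7 - 7 = 0)
L(K) = 1/K (L(K) = 1/(K + 0) = 1/K)
H = -3710471/215 (H = -17258 - 1/215 = -3710471/215 ≈ -17258.)
1/(-H) = 1/(-1*(-3710471/215)) = 1/(3710471/215) = 215/3710471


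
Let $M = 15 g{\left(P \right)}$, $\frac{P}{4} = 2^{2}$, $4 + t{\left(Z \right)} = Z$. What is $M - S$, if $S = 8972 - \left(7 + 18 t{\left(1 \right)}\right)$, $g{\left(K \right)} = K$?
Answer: $-8779$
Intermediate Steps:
$t{\left(Z \right)} = -4 + Z$
$P = 16$ ($P = 4 \cdot 2^{2} = 4 \cdot 4 = 16$)
$S = 9019$ ($S = 8972 - \left(7 + 18 \left(-4 + 1\right)\right) = 8972 - -47 = 8972 + \left(54 - 7\right) = 8972 + 47 = 9019$)
$M = 240$ ($M = 15 \cdot 16 = 240$)
$M - S = 240 - 9019 = -8779$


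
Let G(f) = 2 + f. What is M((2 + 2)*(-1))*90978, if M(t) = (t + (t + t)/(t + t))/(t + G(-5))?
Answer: 272934/7 ≈ 38991.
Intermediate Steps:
M(t) = (1 + t)/(-3 + t) (M(t) = (t + (t + t)/(t + t))/(t + (2 - 5)) = (t + (2*t)/((2*t)))/(t - 3) = (t + (2*t)*(1/(2*t)))/(-3 + t) = (t + 1)/(-3 + t) = (1 + t)/(-3 + t))
M((2 + 2)*(-1))*90978 = ((1 + (2 + 2)*(-1))/(-3 + (2 + 2)*(-1)))*90978 = ((1 + 4*(-1))/(-3 + 4*(-1)))*90978 = ((1 - 4)/(-3 - 4))*90978 = (-3/(-7))*90978 = -1/7*(-3)*90978 = (3/7)*90978 = 272934/7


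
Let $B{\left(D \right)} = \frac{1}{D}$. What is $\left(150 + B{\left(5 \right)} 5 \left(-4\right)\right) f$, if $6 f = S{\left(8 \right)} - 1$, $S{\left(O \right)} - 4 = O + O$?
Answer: $\frac{1387}{3} \approx 462.33$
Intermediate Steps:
$S{\left(O \right)} = 4 + 2 O$ ($S{\left(O \right)} = 4 + \left(O + O\right) = 4 + 2 O$)
$f = \frac{19}{6}$ ($f = \frac{\left(4 + 2 \cdot 8\right) - 1}{6} = \frac{\left(4 + 16\right) - 1}{6} = \frac{20 - 1}{6} = \frac{1}{6} \cdot 19 = \frac{19}{6} \approx 3.1667$)
$\left(150 + B{\left(5 \right)} 5 \left(-4\right)\right) f = \left(150 + \frac{1}{5} \cdot 5 \left(-4\right)\right) \frac{19}{6} = \left(150 + 1 \left(-4\right)\right) \frac{19}{6} = \left(150 - 4\right) \frac{19}{6} = 146 \cdot \frac{19}{6} = \frac{1387}{3}$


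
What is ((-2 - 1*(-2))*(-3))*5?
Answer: 0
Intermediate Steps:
((-2 - 1*(-2))*(-3))*5 = ((-2 + 2)*(-3))*5 = (0*(-3))*5 = 0*5 = 0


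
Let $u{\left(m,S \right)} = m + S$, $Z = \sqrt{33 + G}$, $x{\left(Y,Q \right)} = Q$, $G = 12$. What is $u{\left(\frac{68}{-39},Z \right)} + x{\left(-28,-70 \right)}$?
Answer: $- \frac{2798}{39} + 3 \sqrt{5} \approx -65.035$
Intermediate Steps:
$Z = 3 \sqrt{5}$ ($Z = \sqrt{33 + 12} = \sqrt{45} = 3 \sqrt{5} \approx 6.7082$)
$u{\left(m,S \right)} = S + m$
$u{\left(\frac{68}{-39},Z \right)} + x{\left(-28,-70 \right)} = \left(3 \sqrt{5} + \frac{68}{-39}\right) - 70 = \left(3 \sqrt{5} + 68 \left(- \frac{1}{39}\right)\right) - 70 = \left(3 \sqrt{5} - \frac{68}{39}\right) - 70 = \left(- \frac{68}{39} + 3 \sqrt{5}\right) - 70 = - \frac{2798}{39} + 3 \sqrt{5}$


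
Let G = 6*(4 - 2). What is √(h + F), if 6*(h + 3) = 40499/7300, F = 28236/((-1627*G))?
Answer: I*√178838716110702/7126260 ≈ 1.8766*I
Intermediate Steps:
G = 12 (G = 6*2 = 12)
F = -2353/1627 (F = 28236/((-1627*12)) = 28236/(-19524) = 28236*(-1/19524) = -2353/1627 ≈ -1.4462)
h = -90901/43800 (h = -3 + (40499/7300)/6 = -3 + (40499*(1/7300))/6 = -3 + (⅙)*(40499/7300) = -3 + 40499/43800 = -90901/43800 ≈ -2.0754)
√(h + F) = √(-90901/43800 - 2353/1627) = √(-250957327/71262600) = I*√178838716110702/7126260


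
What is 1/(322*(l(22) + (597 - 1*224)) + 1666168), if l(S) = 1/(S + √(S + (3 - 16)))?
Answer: 25/44657172 ≈ 5.5982e-7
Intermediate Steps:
l(S) = 1/(S + √(-13 + S)) (l(S) = 1/(S + √(S - 13)) = 1/(S + √(-13 + S)))
1/(322*(l(22) + (597 - 1*224)) + 1666168) = 1/(322*(1/(22 + √(-13 + 22)) + (597 - 1*224)) + 1666168) = 1/(322*(1/(22 + √9) + (597 - 224)) + 1666168) = 1/(322*(1/(22 + 3) + 373) + 1666168) = 1/(322*(1/25 + 373) + 1666168) = 1/(322*(9326/25) + 1666168) = 1/(3002972/25 + 1666168) = 1/(44657172/25) = 25/44657172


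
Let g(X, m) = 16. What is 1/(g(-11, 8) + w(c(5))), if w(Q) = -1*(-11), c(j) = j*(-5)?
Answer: 1/27 ≈ 0.037037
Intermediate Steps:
c(j) = -5*j
w(Q) = 11
1/(g(-11, 8) + w(c(5))) = 1/(16 + 11) = 1/27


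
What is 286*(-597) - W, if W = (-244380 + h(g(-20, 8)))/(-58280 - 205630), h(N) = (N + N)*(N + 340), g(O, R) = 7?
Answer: -22530380371/131955 ≈ -1.7074e+5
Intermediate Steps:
h(N) = 2*N*(340 + N) (h(N) = (2*N)*(340 + N) = 2*N*(340 + N))
W = 119761/131955 (W = (-244380 + 2*7*(340 + 7))/(-58280 - 205630) = (-244380 + 2*7*347)/(-263910) = (-244380 + 4858)*(-1/263910) = -239522*(-1/263910) = 119761/131955 ≈ 0.90759)
286*(-597) - W = 286*(-597) - 1*119761/131955 = -170742 - 119761/131955 = -22530380371/131955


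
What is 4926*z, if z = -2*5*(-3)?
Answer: 147780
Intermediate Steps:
z = 30 (z = -10*(-3) = 30)
4926*z = 4926*30 = 147780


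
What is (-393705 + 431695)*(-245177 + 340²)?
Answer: -4922630230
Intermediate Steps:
(-393705 + 431695)*(-245177 + 340²) = 37990*(-245177 + 115600) = 37990*(-129577) = -4922630230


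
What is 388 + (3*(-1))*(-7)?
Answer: 409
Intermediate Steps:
388 + (3*(-1))*(-7) = 388 - 3*(-7) = 388 + 21 = 409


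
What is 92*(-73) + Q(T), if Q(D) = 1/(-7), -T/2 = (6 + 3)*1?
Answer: -47013/7 ≈ -6716.1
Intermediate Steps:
T = -18 (T = -2*(6 + 3) = -18 ≈ -18.000)
Q(D) = -⅐
92*(-73) + Q(T) = 92*(-73) - ⅐ = -6716 - ⅐ = -47013/7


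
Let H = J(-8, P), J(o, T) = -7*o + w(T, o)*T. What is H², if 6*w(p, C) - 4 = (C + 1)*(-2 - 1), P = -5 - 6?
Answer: 3721/36 ≈ 103.36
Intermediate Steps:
P = -11
w(p, C) = ⅙ - C/2 (w(p, C) = ⅔ + ((C + 1)*(-2 - 1))/6 = ⅔ + ((1 + C)*(-3))/6 = ⅔ + (-3 - 3*C)/6 = ⅔ + (-½ - C/2) = ⅙ - C/2)
J(o, T) = -7*o + T*(⅙ - o/2) (J(o, T) = -7*o + (⅙ - o/2)*T = -7*o + T*(⅙ - o/2))
H = 61/6 (H = -7*(-8) + (⅙)*(-11) - ½*(-11)*(-8) = 56 - 11/6 - 44 = 61/6 ≈ 10.167)
H² = (61/6)² = 3721/36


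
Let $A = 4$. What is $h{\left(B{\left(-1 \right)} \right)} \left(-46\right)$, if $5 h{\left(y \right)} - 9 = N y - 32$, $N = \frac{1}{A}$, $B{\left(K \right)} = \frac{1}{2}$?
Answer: $\frac{4209}{20} \approx 210.45$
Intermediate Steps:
$B{\left(K \right)} = \frac{1}{2}$
$N = \frac{1}{4} \approx 0.25$
$h{\left(y \right)} = - \frac{23}{5} + \frac{y}{20}$ ($h{\left(y \right)} = \frac{9}{5} + \frac{\frac{y}{4} - 32}{5} = \frac{9}{5} + \frac{-32 + \frac{y}{4}}{5} = \frac{9}{5} + \left(- \frac{32}{5} + \frac{y}{20}\right) = - \frac{23}{5} + \frac{y}{20}$)
$h{\left(B{\left(-1 \right)} \right)} \left(-46\right) = \left(- \frac{23}{5} + \frac{1}{20} \cdot \frac{1}{2}\right) \left(-46\right) = \left(- \frac{23}{5} + \frac{1}{40}\right) \left(-46\right) = \left(- \frac{183}{40}\right) \left(-46\right) = \frac{4209}{20}$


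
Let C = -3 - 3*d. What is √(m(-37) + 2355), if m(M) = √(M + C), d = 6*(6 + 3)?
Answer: √(2355 + I*√202) ≈ 48.529 + 0.1464*I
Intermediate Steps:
d = 54 (d = 6*9 = 54)
C = -165 (C = -3 - 3*54 = -3 - 162 = -165)
m(M) = √(-165 + M) (m(M) = √(M - 165) = √(-165 + M))
√(m(-37) + 2355) = √(√(-165 - 37) + 2355) = √(√(-202) + 2355) = √(I*√202 + 2355) = √(2355 + I*√202)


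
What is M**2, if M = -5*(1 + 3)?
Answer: 400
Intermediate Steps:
M = -20 (M = -5*4 = -20)
M**2 = (-20)**2 = 400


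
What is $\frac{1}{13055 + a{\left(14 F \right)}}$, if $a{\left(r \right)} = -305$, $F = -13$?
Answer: $\frac{1}{12750} \approx 7.8431 \cdot 10^{-5}$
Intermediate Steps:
$\frac{1}{13055 + a{\left(14 F \right)}} = \frac{1}{13055 - 305} = \frac{1}{12750}$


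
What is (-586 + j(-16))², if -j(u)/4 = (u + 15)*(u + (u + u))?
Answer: 605284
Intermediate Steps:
j(u) = -12*u*(15 + u) (j(u) = -4*(u + 15)*(u + (u + u)) = -4*(15 + u)*(u + 2*u) = -4*(15 + u)*3*u = -12*u*(15 + u))
(-586 + j(-16))² = (-586 - 12*(-16)*(15 - 16))² = (-586 - 12*(-16)*(-1))² = (-586 - 192)² = (-778)² = 605284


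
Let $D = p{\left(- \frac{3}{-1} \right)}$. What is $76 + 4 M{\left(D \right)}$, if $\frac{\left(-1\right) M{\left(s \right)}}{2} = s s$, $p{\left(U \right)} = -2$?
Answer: $44$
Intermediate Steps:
$D = -2$
$M{\left(s \right)} = - 2 s^{2}$ ($M{\left(s \right)} = - 2 s s = - 2 s^{2}$)
$76 + 4 M{\left(D \right)} = 76 + 4 \left(- 2 \left(-2\right)^{2}\right) = 76 + 4 \left(\left(-2\right) 4\right) = 76 + 4 \left(-8\right) = 76 - 32 = 44$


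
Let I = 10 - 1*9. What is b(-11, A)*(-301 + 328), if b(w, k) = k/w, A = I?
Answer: -27/11 ≈ -2.4545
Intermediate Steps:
I = 1 (I = 10 - 9 = 1)
A = 1
b(-11, A)*(-301 + 328) = (1/(-11))*(-301 + 328) = (1*(-1/11))*27 = -1/11*27 = -27/11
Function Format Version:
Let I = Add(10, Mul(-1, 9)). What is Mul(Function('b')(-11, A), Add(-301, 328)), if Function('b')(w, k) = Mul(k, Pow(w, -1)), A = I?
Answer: Rational(-27, 11) ≈ -2.4545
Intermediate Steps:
I = 1 (I = Add(10, -9) = 1)
A = 1
Mul(Function('b')(-11, A), Add(-301, 328)) = Mul(Mul(1, Pow(-11, -1)), Add(-301, 328)) = Mul(Mul(1, Rational(-1, 11)), 27) = Mul(Rational(-1, 11), 27) = Rational(-27, 11)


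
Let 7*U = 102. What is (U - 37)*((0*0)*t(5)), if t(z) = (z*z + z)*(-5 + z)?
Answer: 0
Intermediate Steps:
t(z) = (-5 + z)*(z + z**2) (t(z) = (z**2 + z)*(-5 + z) = (z + z**2)*(-5 + z) = (-5 + z)*(z + z**2))
U = 102/7 (U = (1/7)*102 = 102/7 ≈ 14.571)
(U - 37)*((0*0)*t(5)) = (102/7 - 37)*((0*0)*(5*(-5 + 5**2 - 4*5))) = -0*5*(-5 + 25 - 20) = -0*5*0 = -0*0 = -157/7*0 = 0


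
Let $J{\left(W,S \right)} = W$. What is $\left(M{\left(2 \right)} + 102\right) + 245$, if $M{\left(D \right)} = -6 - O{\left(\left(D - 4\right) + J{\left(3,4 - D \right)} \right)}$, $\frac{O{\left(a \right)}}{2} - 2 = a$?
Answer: $335$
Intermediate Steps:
$O{\left(a \right)} = 4 + 2 a$
$M{\left(D \right)} = -8 - 2 D$ ($M{\left(D \right)} = -6 - \left(4 + 2 \left(\left(D - 4\right) + 3\right)\right) = -6 - \left(4 + 2 \left(\left(-4 + D\right) + 3\right)\right) = -6 - \left(4 + 2 \left(-1 + D\right)\right) = -6 - \left(4 + \left(-2 + 2 D\right)\right) = -6 - \left(2 + 2 D\right) = -8 - 2 D$)
$\left(M{\left(2 \right)} + 102\right) + 245 = \left(\left(-8 - 4\right) + 102\right) + 245 = \left(-12 + 102\right) + 245 = 90 + 245 = 335$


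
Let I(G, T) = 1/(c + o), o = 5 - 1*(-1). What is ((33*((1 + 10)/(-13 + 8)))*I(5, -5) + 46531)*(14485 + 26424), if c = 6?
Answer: 38065783591/20 ≈ 1.9033e+9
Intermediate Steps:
o = 6 (o = 5 + 1 = 6)
I(G, T) = 1/12 (I(G, T) = 1/(6 + 6) = 1/12)
((33*((1 + 10)/(-13 + 8)))*I(5, -5) + 46531)*(14485 + 26424) = ((33*((1 + 10)/(-13 + 8)))*(1/12) + 46531)*(14485 + 26424) = ((33*(11/(-5)))*(1/12) + 46531)*40909 = ((33*(11*(-⅕)))*(1/12) + 46531)*40909 = ((33*(-11/5))*(1/12) + 46531)*40909 = (-363/5*1/12 + 46531)*40909 = (-121/20 + 46531)*40909 = (930499/20)*40909 = 38065783591/20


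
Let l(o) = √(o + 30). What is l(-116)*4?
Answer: 4*I*√86 ≈ 37.094*I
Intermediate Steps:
l(o) = √(30 + o)
l(-116)*4 = √(30 - 116)*4 = √(-86)*4 = (I*√86)*4 = 4*I*√86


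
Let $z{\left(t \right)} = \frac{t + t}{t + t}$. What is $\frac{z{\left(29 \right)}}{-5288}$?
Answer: $- \frac{1}{5288} \approx -0.00018911$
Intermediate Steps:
$z{\left(t \right)} = 1$ ($z{\left(t \right)} = \frac{2 t}{2 t} = 2 t \frac{1}{2 t} = 1$)
$\frac{z{\left(29 \right)}}{-5288} = 1 \frac{1}{-5288} = 1 \left(- \frac{1}{5288}\right) = - \frac{1}{5288}$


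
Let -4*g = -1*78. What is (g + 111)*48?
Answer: 6264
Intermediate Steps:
g = 39/2 (g = -(-1)*78/4 = -¼*(-78) = 39/2 ≈ 19.500)
(g + 111)*48 = (39/2 + 111)*48 = (261/2)*48 = 6264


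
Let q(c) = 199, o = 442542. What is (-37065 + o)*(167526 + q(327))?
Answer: 68008629825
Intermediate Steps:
(-37065 + o)*(167526 + q(327)) = (-37065 + 442542)*(167526 + 199) = 405477*167725 = 68008629825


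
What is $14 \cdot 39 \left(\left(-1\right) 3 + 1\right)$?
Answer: $-1092$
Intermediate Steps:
$14 \cdot 39 \left(\left(-1\right) 3 + 1\right) = 546 \left(-3 + 1\right) = 546 \left(-2\right) = -1092$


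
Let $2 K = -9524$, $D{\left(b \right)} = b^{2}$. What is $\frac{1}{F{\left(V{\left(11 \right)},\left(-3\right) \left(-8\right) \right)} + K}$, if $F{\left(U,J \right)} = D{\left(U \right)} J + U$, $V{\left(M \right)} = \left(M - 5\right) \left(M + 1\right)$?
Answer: $\frac{1}{119726} \approx 8.3524 \cdot 10^{-6}$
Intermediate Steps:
$V{\left(M \right)} = \left(1 + M\right) \left(-5 + M\right)$ ($V{\left(M \right)} = \left(-5 + M\right) \left(1 + M\right) = \left(1 + M\right) \left(-5 + M\right)$)
$F{\left(U,J \right)} = U + J U^{2}$ ($F{\left(U,J \right)} = U^{2} J + U = J U^{2} + U = U + J U^{2}$)
$K = -4762$ ($K = \frac{1}{2} \left(-9524\right) = -4762$)
$\frac{1}{F{\left(V{\left(11 \right)},\left(-3\right) \left(-8\right) \right)} + K} = \frac{1}{\left(-5 + 11^{2} - 44\right) \left(1 + \left(-3\right) \left(-8\right) \left(-5 + 11^{2} - 44\right)\right) - 4762} = \frac{1}{\left(-5 + 121 - 44\right) \left(1 + 24 \left(-5 + 121 - 44\right)\right) - 4762} = \frac{1}{72 \left(1 + 24 \cdot 72\right) - 4762} = \frac{1}{72 \left(1 + 1728\right) - 4762} = \frac{1}{72 \cdot 1729 - 4762} = \frac{1}{124488 - 4762} = \frac{1}{119726}$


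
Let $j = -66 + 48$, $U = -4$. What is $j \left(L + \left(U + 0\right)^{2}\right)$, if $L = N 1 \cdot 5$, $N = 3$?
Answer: $-558$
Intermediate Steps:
$j = -18$
$L = 15$ ($L = 3 \cdot 1 \cdot 5 = 3 \cdot 5 = 15$)
$j \left(L + \left(U + 0\right)^{2}\right) = - 18 \left(15 + \left(-4 + 0\right)^{2}\right) = - 18 \left(15 + \left(-4\right)^{2}\right) = - 18 \left(15 + 16\right) = \left(-18\right) 31 = -558$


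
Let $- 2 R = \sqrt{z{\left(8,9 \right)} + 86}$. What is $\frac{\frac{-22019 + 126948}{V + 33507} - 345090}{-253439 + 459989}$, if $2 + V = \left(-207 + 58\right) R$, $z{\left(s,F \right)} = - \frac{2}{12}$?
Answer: $- \frac{309779960781839}{185417229780225} - \frac{15634421 \sqrt{3090}}{2781258446703375} \approx -1.6707$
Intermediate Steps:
$z{\left(s,F \right)} = - \frac{1}{6}$ ($z{\left(s,F \right)} = \left(-2\right) \frac{1}{12} = - \frac{1}{6}$)
$R = - \frac{\sqrt{3090}}{12}$ ($R = - \frac{\sqrt{- \frac{1}{6} + 86}}{2} = - \frac{\sqrt{\frac{515}{6}}}{2} = - \frac{\frac{1}{6} \sqrt{3090}}{2} = - \frac{\sqrt{3090}}{12} \approx -4.6323$)
$V = -2 + \frac{149 \sqrt{3090}}{12}$ ($V = -2 + \left(-207 + 58\right) \left(- \frac{\sqrt{3090}}{12}\right) = -2 - 149 \left(- \frac{\sqrt{3090}}{12}\right) = -2 + \frac{149 \sqrt{3090}}{12} \approx 688.21$)
$\frac{\frac{-22019 + 126948}{V + 33507} - 345090}{-253439 + 459989} = \frac{\frac{-22019 + 126948}{\left(-2 + \frac{149 \sqrt{3090}}{12}\right) + 33507} - 345090}{-253439 + 459989} = \frac{\frac{104929}{33505 + \frac{149 \sqrt{3090}}{12}} - 345090}{206550} = \left(-345090 + \frac{104929}{33505 + \frac{149 \sqrt{3090}}{12}}\right) \frac{1}{206550} = - \frac{11503}{6885} + \frac{104929}{206550 \left(33505 + \frac{149 \sqrt{3090}}{12}\right)}$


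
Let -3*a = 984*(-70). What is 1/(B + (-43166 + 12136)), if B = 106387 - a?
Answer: 1/52397 ≈ 1.9085e-5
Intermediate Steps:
a = 22960 (a = -328*(-70) = -⅓*(-68880) = 22960)
B = 83427 (B = 106387 - 1*22960 = 106387 - 22960 = 83427)
1/(B + (-43166 + 12136)) = 1/(83427 + (-43166 + 12136)) = 1/(83427 - 31030) = 1/52397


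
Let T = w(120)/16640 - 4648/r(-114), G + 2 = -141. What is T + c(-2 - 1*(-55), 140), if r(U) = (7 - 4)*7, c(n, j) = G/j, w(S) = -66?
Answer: -38850517/174720 ≈ -222.36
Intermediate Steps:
G = -143 (G = -2 - 141 = -143)
c(n, j) = -143/j
r(U) = 21 (r(U) = 3*7 = 21)
T = -5524579/24960 (T = -66/16640 - 4648/21 = -66*1/16640 - 4648*1/21 = -33/8320 - 664/3 = -5524579/24960 ≈ -221.34)
T + c(-2 - 1*(-55), 140) = -5524579/24960 - 143/140 = -38850517/174720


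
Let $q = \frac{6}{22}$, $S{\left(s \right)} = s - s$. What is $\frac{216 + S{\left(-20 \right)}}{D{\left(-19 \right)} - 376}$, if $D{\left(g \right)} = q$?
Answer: $- \frac{2376}{4133} \approx -0.57489$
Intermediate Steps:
$S{\left(s \right)} = 0$
$q = \frac{3}{11}$ ($q = 6 \cdot \frac{1}{22} = \frac{3}{11} \approx 0.27273$)
$D{\left(g \right)} = \frac{3}{11}$
$\frac{216 + S{\left(-20 \right)}}{D{\left(-19 \right)} - 376} = \frac{216 + 0}{\frac{3}{11} - 376} = \frac{216}{- \frac{4133}{11}} = 216 \left(- \frac{11}{4133}\right) = - \frac{2376}{4133}$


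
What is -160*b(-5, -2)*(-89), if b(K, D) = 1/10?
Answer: 1424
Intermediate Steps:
b(K, D) = 1/10
-160*b(-5, -2)*(-89) = -160*1/10*(-89) = -16*(-89) = 1424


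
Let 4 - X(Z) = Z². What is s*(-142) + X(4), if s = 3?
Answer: -438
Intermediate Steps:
X(Z) = 4 - Z²
s*(-142) + X(4) = 3*(-142) + (4 - 1*4²) = -426 + (4 - 1*16) = -426 + (4 - 16) = -426 - 12 = -438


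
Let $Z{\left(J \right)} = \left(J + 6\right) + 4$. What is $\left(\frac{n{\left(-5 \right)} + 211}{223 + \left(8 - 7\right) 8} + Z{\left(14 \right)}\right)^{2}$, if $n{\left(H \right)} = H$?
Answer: $\frac{33062500}{53361} \approx 619.6$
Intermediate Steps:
$Z{\left(J \right)} = 10 + J$ ($Z{\left(J \right)} = \left(6 + J\right) + 4 = 10 + J$)
$\left(\frac{n{\left(-5 \right)} + 211}{223 + \left(8 - 7\right) 8} + Z{\left(14 \right)}\right)^{2} = \left(\frac{-5 + 211}{223 + \left(8 - 7\right) 8} + \left(10 + 14\right)\right)^{2} = \left(\frac{206}{223 + 1 \cdot 8} + 24\right)^{2} = \left(\frac{206}{223 + 8} + 24\right)^{2} = \left(\frac{206}{231} + 24\right)^{2} = \left(\frac{5750}{231}\right)^{2} = \frac{33062500}{53361}$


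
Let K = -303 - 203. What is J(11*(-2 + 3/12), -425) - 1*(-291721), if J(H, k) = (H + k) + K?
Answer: 1163083/4 ≈ 2.9077e+5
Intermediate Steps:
K = -506
J(H, k) = -506 + H + k (J(H, k) = (H + k) - 506 = -506 + H + k)
J(11*(-2 + 3/12), -425) - 1*(-291721) = (-506 + 11*(-2 + 3/12) - 425) - 1*(-291721) = (-506 + 11*(-2 + 3*(1/12)) - 425) + 291721 = (-506 + 11*(-2 + 1/4) - 425) + 291721 = (-506 + 11*(-7/4) - 425) + 291721 = (-506 - 77/4 - 425) + 291721 = -3801/4 + 291721 = 1163083/4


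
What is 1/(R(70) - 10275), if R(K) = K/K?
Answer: -1/10274 ≈ -9.7333e-5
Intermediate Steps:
R(K) = 1
1/(R(70) - 10275) = 1/(1 - 10275) = 1/(-10274) = -1/10274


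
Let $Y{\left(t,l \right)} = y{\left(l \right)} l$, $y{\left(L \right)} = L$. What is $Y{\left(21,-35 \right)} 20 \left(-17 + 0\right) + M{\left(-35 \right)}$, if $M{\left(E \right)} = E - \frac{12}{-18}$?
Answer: $- \frac{1249603}{3} \approx -4.1653 \cdot 10^{5}$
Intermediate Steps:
$Y{\left(t,l \right)} = l^{2}$ ($Y{\left(t,l \right)} = l l = l^{2}$)
$M{\left(E \right)} = \frac{2}{3} + E$ ($M{\left(E \right)} = E - - \frac{2}{3} = E + \frac{2}{3} = \frac{2}{3} + E$)
$Y{\left(21,-35 \right)} 20 \left(-17 + 0\right) + M{\left(-35 \right)} = \left(-35\right)^{2} \cdot 20 \left(-17 + 0\right) + \left(\frac{2}{3} - 35\right) = 1225 \cdot 20 \left(-17\right) - \frac{103}{3} = 1225 \left(-340\right) - \frac{103}{3} = -416500 - \frac{103}{3} = - \frac{1249603}{3}$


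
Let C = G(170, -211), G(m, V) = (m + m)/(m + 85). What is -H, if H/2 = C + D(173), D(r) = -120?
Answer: 712/3 ≈ 237.33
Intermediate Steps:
G(m, V) = 2*m/(85 + m) (G(m, V) = (2*m)/(85 + m) = 2*m/(85 + m))
C = 4/3 (C = 2*170/(85 + 170) = 2*170/255 = 2*170*(1/255) = 4/3 ≈ 1.3333)
H = -712/3 (H = 2*(4/3 - 120) = 2*(-356/3) = -712/3 ≈ -237.33)
-H = -1*(-712/3) = 712/3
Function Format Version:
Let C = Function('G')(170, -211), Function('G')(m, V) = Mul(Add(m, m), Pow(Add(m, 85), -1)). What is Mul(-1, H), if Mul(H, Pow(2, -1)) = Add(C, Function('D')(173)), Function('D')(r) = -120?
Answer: Rational(712, 3) ≈ 237.33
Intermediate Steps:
Function('G')(m, V) = Mul(2, m, Pow(Add(85, m), -1)) (Function('G')(m, V) = Mul(Mul(2, m), Pow(Add(85, m), -1)) = Mul(2, m, Pow(Add(85, m), -1)))
C = Rational(4, 3) (C = Mul(2, 170, Pow(Add(85, 170), -1)) = Mul(2, 170, Pow(255, -1)) = Mul(2, 170, Rational(1, 255)) = Rational(4, 3) ≈ 1.3333)
H = Rational(-712, 3) (H = Mul(2, Add(Rational(4, 3), -120)) = Mul(2, Rational(-356, 3)) = Rational(-712, 3) ≈ -237.33)
Mul(-1, H) = Mul(-1, Rational(-712, 3)) = Rational(712, 3)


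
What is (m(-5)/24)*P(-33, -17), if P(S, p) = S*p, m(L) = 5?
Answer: 935/8 ≈ 116.88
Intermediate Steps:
(m(-5)/24)*P(-33, -17) = (5/24)*(-33*(-17)) = (5*(1/24))*561 = (5/24)*561 = 935/8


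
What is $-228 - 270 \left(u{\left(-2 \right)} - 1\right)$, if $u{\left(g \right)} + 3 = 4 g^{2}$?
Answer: $-3468$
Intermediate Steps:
$u{\left(g \right)} = -3 + 4 g^{2}$
$-228 - 270 \left(u{\left(-2 \right)} - 1\right) = -228 - 270 \left(\left(-3 + 4 \left(-2\right)^{2}\right) - 1\right) = -228 - 270 \left(\left(-3 + 4 \cdot 4\right) - 1\right) = -228 - 270 \left(\left(-3 + 16\right) - 1\right) = -228 - 270 \left(13 - 1\right) = -228 - 3240 = -3468$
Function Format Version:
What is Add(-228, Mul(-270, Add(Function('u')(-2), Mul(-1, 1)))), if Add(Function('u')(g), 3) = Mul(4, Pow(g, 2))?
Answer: -3468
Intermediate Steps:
Function('u')(g) = Add(-3, Mul(4, Pow(g, 2)))
Add(-228, Mul(-270, Add(Function('u')(-2), Mul(-1, 1)))) = Add(-228, Mul(-270, Add(Add(-3, Mul(4, Pow(-2, 2))), Mul(-1, 1)))) = Add(-228, Mul(-270, Add(Add(-3, Mul(4, 4)), -1))) = Add(-228, Mul(-270, Add(Add(-3, 16), -1))) = Add(-228, Mul(-270, Add(13, -1))) = Add(-228, Mul(-270, 12)) = Add(-228, -3240) = -3468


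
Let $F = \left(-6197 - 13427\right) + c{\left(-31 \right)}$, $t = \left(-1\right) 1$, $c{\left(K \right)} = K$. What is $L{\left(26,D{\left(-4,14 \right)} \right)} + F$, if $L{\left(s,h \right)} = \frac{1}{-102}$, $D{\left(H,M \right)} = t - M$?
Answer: $- \frac{2004811}{102} \approx -19655.0$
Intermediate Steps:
$t = -1$
$F = -19655$ ($F = \left(-6197 - 13427\right) - 31 = -19624 - 31 = -19655$)
$D{\left(H,M \right)} = -1 - M$
$L{\left(s,h \right)} = - \frac{1}{102}$
$L{\left(26,D{\left(-4,14 \right)} \right)} + F = - \frac{1}{102} - 19655 = - \frac{2004811}{102}$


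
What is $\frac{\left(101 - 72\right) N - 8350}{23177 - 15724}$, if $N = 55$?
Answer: $- \frac{6755}{7453} \approx -0.90635$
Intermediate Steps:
$\frac{\left(101 - 72\right) N - 8350}{23177 - 15724} = \frac{\left(101 - 72\right) 55 - 8350}{23177 - 15724} = \frac{29 \cdot 55 - 8350}{7453} = \left(1595 - 8350\right) \frac{1}{7453} = \left(-6755\right) \frac{1}{7453} = - \frac{6755}{7453}$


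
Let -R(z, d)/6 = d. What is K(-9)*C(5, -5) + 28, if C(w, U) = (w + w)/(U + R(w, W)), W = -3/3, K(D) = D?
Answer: -62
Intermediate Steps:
W = -1 (W = -3*1/3 = -1)
R(z, d) = -6*d
C(w, U) = 2*w/(6 + U) (C(w, U) = (w + w)/(U - 6*(-1)) = (2*w)/(U + 6) = (2*w)/(6 + U) = 2*w/(6 + U))
K(-9)*C(5, -5) + 28 = -18*5/(6 - 5) + 28 = -18*5/1 + 28 = -18*5 + 28 = -9*10 + 28 = -90 + 28 = -62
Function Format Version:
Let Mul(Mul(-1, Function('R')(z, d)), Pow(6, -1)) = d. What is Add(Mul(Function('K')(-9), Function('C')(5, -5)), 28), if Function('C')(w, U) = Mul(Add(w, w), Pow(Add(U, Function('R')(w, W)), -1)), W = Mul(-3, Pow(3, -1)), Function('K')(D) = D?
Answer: -62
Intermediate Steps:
W = -1 (W = Mul(-3, Rational(1, 3)) = -1)
Function('R')(z, d) = Mul(-6, d)
Function('C')(w, U) = Mul(2, w, Pow(Add(6, U), -1)) (Function('C')(w, U) = Mul(Add(w, w), Pow(Add(U, Mul(-6, -1)), -1)) = Mul(Mul(2, w), Pow(Add(U, 6), -1)) = Mul(Mul(2, w), Pow(Add(6, U), -1)) = Mul(2, w, Pow(Add(6, U), -1)))
Add(Mul(Function('K')(-9), Function('C')(5, -5)), 28) = Add(Mul(-9, Mul(2, 5, Pow(Add(6, -5), -1))), 28) = Add(Mul(-9, Mul(2, 5, Pow(1, -1))), 28) = Add(Mul(-9, Mul(2, 5, 1)), 28) = Add(Mul(-9, 10), 28) = Add(-90, 28) = -62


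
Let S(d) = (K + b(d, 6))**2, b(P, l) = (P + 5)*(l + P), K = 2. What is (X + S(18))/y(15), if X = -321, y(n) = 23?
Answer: 306595/23 ≈ 13330.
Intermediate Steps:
b(P, l) = (5 + P)*(P + l)
S(d) = (32 + d**2 + 11*d)**2 (S(d) = (2 + (d**2 + 5*d + 5*6 + d*6))**2 = (2 + (d**2 + 5*d + 30 + 6*d))**2 = (2 + (30 + d**2 + 11*d))**2 = (32 + d**2 + 11*d)**2)
(X + S(18))/y(15) = (-321 + (32 + 18**2 + 11*18)**2)/23 = (-321 + (32 + 324 + 198)**2)*(1/23) = (-321 + 554**2)*(1/23) = (-321 + 306916)*(1/23) = 306595*(1/23) = 306595/23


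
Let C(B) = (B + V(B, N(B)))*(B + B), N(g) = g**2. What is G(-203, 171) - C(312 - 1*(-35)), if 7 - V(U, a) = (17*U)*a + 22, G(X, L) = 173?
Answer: 492942897319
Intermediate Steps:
V(U, a) = -15 - 17*U*a (V(U, a) = 7 - ((17*U)*a + 22) = 7 - (17*U*a + 22) = 7 - (22 + 17*U*a) = 7 + (-22 - 17*U*a) = -15 - 17*U*a)
C(B) = 2*B*(-15 + B - 17*B**3) (C(B) = (B + (-15 - 17*B*B**2))*(B + B) = (B + (-15 - 17*B**3))*(2*B) = (-15 + B - 17*B**3)*(2*B) = 2*B*(-15 + B - 17*B**3))
G(-203, 171) - C(312 - 1*(-35)) = 173 - 2*(312 - 1*(-35))*(-15 + (312 - 1*(-35)) - 17*(312 - 1*(-35))**3) = 173 - 2*(312 + 35)*(-15 + (312 + 35) - 17*(312 + 35)**3) = 173 - 2*347*(-15 + 347 - 17*347**3) = 173 - 2*347*(-15 + 347 - 17*41781923) = 173 - 2*347*(-15 + 347 - 710292691) = 173 - 2*347*(-710292359) = 173 - 1*(-492942897146) = 173 + 492942897146 = 492942897319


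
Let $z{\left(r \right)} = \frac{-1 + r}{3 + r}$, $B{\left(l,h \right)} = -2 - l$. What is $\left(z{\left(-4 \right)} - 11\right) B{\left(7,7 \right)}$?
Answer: $54$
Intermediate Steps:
$z{\left(r \right)} = \frac{-1 + r}{3 + r}$
$\left(z{\left(-4 \right)} - 11\right) B{\left(7,7 \right)} = \left(\frac{-1 - 4}{3 - 4} - 11\right) \left(-2 - 7\right) = \left(\frac{1}{-1} \left(-5\right) - 11\right) \left(-2 - 7\right) = \left(\left(-1\right) \left(-5\right) - 11\right) \left(-9\right) = \left(5 - 11\right) \left(-9\right) = \left(-6\right) \left(-9\right) = 54$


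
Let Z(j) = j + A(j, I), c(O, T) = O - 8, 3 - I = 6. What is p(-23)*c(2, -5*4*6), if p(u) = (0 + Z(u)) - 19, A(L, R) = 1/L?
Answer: 5802/23 ≈ 252.26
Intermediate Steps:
I = -3 (I = 3 - 1*6 = 3 - 6 = -3)
c(O, T) = -8 + O
Z(j) = j + 1/j
p(u) = -19 + u + 1/u (p(u) = (0 + (u + 1/u)) - 19 = (u + 1/u) - 19 = -19 + u + 1/u)
p(-23)*c(2, -5*4*6) = (-19 - 23 + 1/(-23))*(-8 + 2) = (-19 - 23 - 1/23)*(-6) = -967/23*(-6) = 5802/23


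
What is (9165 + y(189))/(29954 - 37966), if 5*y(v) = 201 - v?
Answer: -45837/40060 ≈ -1.1442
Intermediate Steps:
y(v) = 201/5 - v/5 (y(v) = (201 - v)/5 = 201/5 - v/5)
(9165 + y(189))/(29954 - 37966) = (9165 + (201/5 - ⅕*189))/(29954 - 37966) = (9165 + (201/5 - 189/5))/(-8012) = (9165 + 12/5)*(-1/8012) = (45837/5)*(-1/8012) = -45837/40060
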